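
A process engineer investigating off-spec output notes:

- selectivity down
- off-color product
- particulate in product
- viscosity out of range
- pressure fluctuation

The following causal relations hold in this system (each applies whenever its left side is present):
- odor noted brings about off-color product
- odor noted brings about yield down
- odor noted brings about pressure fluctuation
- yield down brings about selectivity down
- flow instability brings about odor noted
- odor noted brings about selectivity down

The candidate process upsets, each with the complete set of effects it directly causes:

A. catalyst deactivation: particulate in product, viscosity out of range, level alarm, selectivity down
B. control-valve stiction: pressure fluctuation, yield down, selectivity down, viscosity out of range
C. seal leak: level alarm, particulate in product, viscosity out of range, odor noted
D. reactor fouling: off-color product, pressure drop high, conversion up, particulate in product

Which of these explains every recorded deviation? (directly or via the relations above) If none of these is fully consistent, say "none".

For each candidate, compare predicted effects to what was observed:
(A) catalyst deactivation — does not account for off-color product, pressure fluctuation
(B) control-valve stiction — does not account for off-color product, particulate in product
(C) seal leak — accounts for every observation (selectivity down through odor noted → selectivity down)
(D) reactor fouling — does not account for selectivity down, viscosity out of range, pressure fluctuation
Only (C) is consistent with every observation.

C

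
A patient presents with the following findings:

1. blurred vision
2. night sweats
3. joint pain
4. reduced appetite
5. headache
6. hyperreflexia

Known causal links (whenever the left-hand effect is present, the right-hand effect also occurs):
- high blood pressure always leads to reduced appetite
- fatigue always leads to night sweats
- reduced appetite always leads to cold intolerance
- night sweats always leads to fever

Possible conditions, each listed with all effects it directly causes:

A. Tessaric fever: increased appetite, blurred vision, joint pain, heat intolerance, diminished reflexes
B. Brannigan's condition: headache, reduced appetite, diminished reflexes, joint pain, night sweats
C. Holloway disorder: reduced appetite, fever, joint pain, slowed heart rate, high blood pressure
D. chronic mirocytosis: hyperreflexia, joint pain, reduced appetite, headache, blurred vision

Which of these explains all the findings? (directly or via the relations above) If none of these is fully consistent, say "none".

none

For each candidate, compare predicted effects to what was observed:
(A) Tessaric fever — blurred vision yes; night sweats NO; joint pain yes; reduced appetite NO; headache NO; hyperreflexia NO
(B) Brannigan's condition — blurred vision NO; night sweats yes; joint pain yes; reduced appetite yes; headache yes; hyperreflexia NO
(C) Holloway disorder — does not account for blurred vision, night sweats, headache, hyperreflexia
(D) chronic mirocytosis — blurred vision yes; night sweats NO; joint pain yes; reduced appetite yes; headache yes; hyperreflexia yes
No candidate is consistent with all observations.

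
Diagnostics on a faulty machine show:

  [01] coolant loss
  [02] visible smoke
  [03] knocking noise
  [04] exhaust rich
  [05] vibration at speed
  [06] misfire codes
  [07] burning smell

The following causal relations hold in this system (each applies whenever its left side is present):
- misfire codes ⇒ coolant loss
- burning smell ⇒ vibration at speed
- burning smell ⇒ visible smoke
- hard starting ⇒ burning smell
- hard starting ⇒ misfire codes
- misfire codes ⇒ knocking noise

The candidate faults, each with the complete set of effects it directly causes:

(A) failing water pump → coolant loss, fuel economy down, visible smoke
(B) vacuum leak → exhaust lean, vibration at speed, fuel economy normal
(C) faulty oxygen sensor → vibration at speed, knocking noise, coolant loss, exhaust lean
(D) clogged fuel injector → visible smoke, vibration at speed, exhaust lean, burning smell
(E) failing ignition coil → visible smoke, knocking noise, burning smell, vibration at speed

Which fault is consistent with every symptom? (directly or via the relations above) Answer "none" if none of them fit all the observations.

Per-candidate check:
(A) failing water pump — does not account for knocking noise, exhaust rich, vibration at speed, misfire codes, burning smell
(B) vacuum leak — fails on coolant loss, visible smoke, knocking noise, exhaust rich, misfire codes, burning smell (predicts exhaust lean, not exhaust rich)
(C) faulty oxygen sensor — fails on visible smoke, exhaust rich, misfire codes, burning smell (predicts exhaust lean, not exhaust rich)
(D) clogged fuel injector — coolant loss ✗; visible smoke ✓; knocking noise ✗; exhaust rich ✗; vibration at speed ✓; misfire codes ✗; burning smell ✓
(E) failing ignition coil — coolant loss ✗; visible smoke ✓; knocking noise ✓; exhaust rich ✗; vibration at speed ✓; misfire codes ✗; burning smell ✓
No candidate is consistent with all observations.

none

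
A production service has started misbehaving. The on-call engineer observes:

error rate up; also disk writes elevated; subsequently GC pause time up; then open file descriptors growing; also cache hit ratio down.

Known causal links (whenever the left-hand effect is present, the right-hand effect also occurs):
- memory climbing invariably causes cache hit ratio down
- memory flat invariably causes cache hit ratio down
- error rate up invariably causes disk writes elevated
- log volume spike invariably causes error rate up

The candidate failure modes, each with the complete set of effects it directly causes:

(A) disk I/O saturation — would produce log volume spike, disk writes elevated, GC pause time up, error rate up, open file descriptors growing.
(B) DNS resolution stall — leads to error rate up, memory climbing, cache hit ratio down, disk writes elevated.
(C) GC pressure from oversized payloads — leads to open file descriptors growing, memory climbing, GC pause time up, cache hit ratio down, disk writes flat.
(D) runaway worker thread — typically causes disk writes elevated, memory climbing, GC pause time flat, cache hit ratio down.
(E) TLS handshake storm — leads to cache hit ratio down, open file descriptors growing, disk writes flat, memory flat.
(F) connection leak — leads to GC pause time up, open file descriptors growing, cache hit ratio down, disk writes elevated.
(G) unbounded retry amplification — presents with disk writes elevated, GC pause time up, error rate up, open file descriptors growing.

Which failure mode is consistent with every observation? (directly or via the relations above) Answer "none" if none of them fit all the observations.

For each candidate, compare predicted effects to what was observed:
(A) disk I/O saturation — does not account for cache hit ratio down
(B) DNS resolution stall — does not account for GC pause time up, open file descriptors growing
(C) GC pressure from oversized payloads — fails on error rate up, disk writes elevated (predicts disk writes flat, not disk writes elevated)
(D) runaway worker thread — fails on error rate up, GC pause time up, open file descriptors growing (predicts GC pause time flat, not GC pause time up)
(E) TLS handshake storm — error rate up ✗; disk writes elevated ✗; GC pause time up ✗; open file descriptors growing ✓; cache hit ratio down ✓
(F) connection leak — does not account for error rate up
(G) unbounded retry amplification — error rate up ✓; disk writes elevated ✓; GC pause time up ✓; open file descriptors growing ✓; cache hit ratio down ✗
None of the listed candidates fits everything.

none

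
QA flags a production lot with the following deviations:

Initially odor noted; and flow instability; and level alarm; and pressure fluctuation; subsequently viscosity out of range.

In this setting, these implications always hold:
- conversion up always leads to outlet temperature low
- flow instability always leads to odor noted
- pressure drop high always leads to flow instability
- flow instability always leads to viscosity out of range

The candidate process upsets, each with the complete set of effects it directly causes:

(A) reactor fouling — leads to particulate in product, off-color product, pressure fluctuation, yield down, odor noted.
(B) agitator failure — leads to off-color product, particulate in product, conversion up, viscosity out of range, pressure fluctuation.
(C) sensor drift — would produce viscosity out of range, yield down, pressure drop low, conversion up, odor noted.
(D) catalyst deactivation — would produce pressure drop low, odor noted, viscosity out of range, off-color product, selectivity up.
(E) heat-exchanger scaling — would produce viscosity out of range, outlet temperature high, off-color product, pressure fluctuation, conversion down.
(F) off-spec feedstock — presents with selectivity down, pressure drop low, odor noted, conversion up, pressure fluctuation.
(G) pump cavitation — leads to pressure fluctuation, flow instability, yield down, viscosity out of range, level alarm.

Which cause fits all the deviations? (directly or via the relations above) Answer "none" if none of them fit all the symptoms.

G

Checking each candidate against the observations:
(A) reactor fouling — does not account for flow instability, level alarm, viscosity out of range
(B) agitator failure — does not account for odor noted, flow instability, level alarm
(C) sensor drift — odor noted match; flow instability miss; level alarm miss; pressure fluctuation miss; viscosity out of range match
(D) catalyst deactivation — odor noted match; flow instability miss; level alarm miss; pressure fluctuation miss; viscosity out of range match
(E) heat-exchanger scaling — does not account for odor noted, flow instability, level alarm
(F) off-spec feedstock — does not account for flow instability, level alarm, viscosity out of range
(G) pump cavitation — odor noted match (through flow instability → odor noted); flow instability match; level alarm match; pressure fluctuation match; viscosity out of range match
Only (G) is consistent with every observation.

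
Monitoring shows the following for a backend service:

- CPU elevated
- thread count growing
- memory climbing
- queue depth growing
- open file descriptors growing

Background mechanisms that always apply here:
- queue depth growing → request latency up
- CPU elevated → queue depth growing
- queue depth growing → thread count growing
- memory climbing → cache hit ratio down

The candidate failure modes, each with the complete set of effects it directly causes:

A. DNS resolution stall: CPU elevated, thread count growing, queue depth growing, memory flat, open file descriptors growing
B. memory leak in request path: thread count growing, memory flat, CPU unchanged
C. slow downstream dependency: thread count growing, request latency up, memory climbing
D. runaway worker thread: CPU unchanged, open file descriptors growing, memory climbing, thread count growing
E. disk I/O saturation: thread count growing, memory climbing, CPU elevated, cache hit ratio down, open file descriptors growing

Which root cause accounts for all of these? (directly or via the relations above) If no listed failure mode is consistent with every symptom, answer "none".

For each candidate, compare predicted effects to what was observed:
(A) DNS resolution stall — fails on memory climbing (predicts memory flat, not memory climbing)
(B) memory leak in request path — CPU elevated -; thread count growing +; memory climbing -; queue depth growing -; open file descriptors growing -
(C) slow downstream dependency — does not account for CPU elevated, queue depth growing, open file descriptors growing
(D) runaway worker thread — CPU elevated -; thread count growing +; memory climbing +; queue depth growing -; open file descriptors growing +
(E) disk I/O saturation — CPU elevated +; thread count growing +; memory climbing +; queue depth growing + (through CPU elevated → queue depth growing); open file descriptors growing +
Only (E) is consistent with every observation.

E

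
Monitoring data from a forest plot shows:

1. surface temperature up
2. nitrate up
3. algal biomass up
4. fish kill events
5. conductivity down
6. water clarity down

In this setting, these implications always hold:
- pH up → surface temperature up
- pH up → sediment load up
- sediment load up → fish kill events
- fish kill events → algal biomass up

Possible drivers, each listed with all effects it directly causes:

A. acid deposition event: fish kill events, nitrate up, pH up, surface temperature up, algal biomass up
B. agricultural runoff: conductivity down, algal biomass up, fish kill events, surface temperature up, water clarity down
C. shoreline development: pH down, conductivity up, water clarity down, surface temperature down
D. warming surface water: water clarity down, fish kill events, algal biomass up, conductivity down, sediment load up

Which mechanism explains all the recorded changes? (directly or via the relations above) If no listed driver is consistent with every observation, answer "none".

none

Checking each candidate against the observations:
(A) acid deposition event — surface temperature up +; nitrate up +; algal biomass up +; fish kill events +; conductivity down -; water clarity down -
(B) agricultural runoff — surface temperature up +; nitrate up -; algal biomass up +; fish kill events +; conductivity down +; water clarity down +
(C) shoreline development — surface temperature up -; nitrate up -; algal biomass up -; fish kill events -; conductivity down -; water clarity down +
(D) warming surface water — does not account for surface temperature up, nitrate up
Every candidate fails on at least one observation.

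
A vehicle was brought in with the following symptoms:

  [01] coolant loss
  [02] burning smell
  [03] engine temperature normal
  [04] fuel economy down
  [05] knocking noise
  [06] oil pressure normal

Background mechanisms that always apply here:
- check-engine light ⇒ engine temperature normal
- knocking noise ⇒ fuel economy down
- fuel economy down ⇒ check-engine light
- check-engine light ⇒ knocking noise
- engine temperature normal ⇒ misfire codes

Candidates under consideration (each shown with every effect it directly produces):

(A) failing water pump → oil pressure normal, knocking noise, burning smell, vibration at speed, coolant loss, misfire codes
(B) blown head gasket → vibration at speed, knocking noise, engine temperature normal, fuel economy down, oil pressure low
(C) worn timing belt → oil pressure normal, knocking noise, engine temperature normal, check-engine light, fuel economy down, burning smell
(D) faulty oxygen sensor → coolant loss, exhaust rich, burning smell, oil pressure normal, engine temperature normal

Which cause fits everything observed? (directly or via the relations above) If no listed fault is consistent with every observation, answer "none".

Per-candidate check:
(A) failing water pump — coolant loss ✓; burning smell ✓; engine temperature normal ✓ (through knocking noise → fuel economy down → check-engine light → engine temperature normal); fuel economy down ✓ (through knocking noise → fuel economy down); knocking noise ✓; oil pressure normal ✓
(B) blown head gasket — fails on coolant loss, burning smell, oil pressure normal (predicts oil pressure low, not oil pressure normal)
(C) worn timing belt — does not account for coolant loss
(D) faulty oxygen sensor — coolant loss ✓; burning smell ✓; engine temperature normal ✓; fuel economy down ✗; knocking noise ✗; oil pressure normal ✓
(A) is the only candidate with no mismatches.

A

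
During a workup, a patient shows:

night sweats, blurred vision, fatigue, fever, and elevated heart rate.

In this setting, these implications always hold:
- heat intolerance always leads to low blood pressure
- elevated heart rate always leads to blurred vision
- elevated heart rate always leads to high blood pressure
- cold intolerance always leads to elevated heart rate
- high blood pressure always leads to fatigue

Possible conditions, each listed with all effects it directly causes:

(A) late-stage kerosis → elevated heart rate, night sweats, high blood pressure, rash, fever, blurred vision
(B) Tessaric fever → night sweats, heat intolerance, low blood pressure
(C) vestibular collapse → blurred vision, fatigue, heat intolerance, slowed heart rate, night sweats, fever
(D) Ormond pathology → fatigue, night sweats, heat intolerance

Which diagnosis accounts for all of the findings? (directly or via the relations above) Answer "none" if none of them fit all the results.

Checking each candidate against the observations:
(A) late-stage kerosis — accounts for every observation (fatigue through high blood pressure → fatigue)
(B) Tessaric fever — night sweats +; blurred vision -; fatigue -; fever -; elevated heart rate -
(C) vestibular collapse — night sweats +; blurred vision +; fatigue +; fever +; elevated heart rate -
(D) Ormond pathology — does not account for blurred vision, fever, elevated heart rate
Only (A) is consistent with every observation.

A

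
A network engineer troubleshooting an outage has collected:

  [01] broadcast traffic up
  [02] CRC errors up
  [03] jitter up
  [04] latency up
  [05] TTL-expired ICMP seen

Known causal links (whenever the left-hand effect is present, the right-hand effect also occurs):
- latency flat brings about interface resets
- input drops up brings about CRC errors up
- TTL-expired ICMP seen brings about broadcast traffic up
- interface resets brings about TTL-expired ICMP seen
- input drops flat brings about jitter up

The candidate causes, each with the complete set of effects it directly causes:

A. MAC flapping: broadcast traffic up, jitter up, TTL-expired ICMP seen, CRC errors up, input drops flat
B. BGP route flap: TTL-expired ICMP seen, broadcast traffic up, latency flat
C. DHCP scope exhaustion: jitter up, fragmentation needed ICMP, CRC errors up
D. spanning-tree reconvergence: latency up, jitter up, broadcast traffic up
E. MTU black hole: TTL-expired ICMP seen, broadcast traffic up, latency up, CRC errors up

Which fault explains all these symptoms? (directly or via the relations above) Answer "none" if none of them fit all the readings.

Testing each hypothesis:
(A) MAC flapping — does not account for latency up
(B) BGP route flap — fails on CRC errors up, jitter up, latency up (predicts latency flat, not latency up)
(C) DHCP scope exhaustion — does not account for broadcast traffic up, latency up, TTL-expired ICMP seen
(D) spanning-tree reconvergence — does not account for CRC errors up, TTL-expired ICMP seen
(E) MTU black hole — broadcast traffic up ✓; CRC errors up ✓; jitter up ✗; latency up ✓; TTL-expired ICMP seen ✓
Every candidate fails on at least one observation.

none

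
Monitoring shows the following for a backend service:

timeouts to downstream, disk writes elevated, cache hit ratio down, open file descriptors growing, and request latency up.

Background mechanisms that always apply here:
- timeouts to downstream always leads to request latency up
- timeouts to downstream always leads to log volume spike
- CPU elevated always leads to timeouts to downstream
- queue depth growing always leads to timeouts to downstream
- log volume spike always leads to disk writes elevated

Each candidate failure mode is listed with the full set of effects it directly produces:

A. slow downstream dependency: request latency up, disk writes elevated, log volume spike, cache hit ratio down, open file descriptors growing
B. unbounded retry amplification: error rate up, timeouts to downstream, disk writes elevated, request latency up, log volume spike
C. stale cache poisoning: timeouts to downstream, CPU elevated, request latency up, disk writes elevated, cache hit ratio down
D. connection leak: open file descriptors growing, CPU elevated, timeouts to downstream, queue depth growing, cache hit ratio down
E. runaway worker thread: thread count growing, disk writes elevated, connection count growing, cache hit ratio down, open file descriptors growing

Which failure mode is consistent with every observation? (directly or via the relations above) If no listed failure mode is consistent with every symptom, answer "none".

Testing each hypothesis:
(A) slow downstream dependency — timeouts to downstream miss; disk writes elevated match; cache hit ratio down match; open file descriptors growing match; request latency up match
(B) unbounded retry amplification — timeouts to downstream match; disk writes elevated match; cache hit ratio down miss; open file descriptors growing miss; request latency up match
(C) stale cache poisoning — timeouts to downstream match; disk writes elevated match; cache hit ratio down match; open file descriptors growing miss; request latency up match
(D) connection leak — accounts for every observation (disk writes elevated by timeouts to downstream → log volume spike → disk writes elevated)
(E) runaway worker thread — timeouts to downstream miss; disk writes elevated match; cache hit ratio down match; open file descriptors growing match; request latency up miss
Only (D) is consistent with every observation.

D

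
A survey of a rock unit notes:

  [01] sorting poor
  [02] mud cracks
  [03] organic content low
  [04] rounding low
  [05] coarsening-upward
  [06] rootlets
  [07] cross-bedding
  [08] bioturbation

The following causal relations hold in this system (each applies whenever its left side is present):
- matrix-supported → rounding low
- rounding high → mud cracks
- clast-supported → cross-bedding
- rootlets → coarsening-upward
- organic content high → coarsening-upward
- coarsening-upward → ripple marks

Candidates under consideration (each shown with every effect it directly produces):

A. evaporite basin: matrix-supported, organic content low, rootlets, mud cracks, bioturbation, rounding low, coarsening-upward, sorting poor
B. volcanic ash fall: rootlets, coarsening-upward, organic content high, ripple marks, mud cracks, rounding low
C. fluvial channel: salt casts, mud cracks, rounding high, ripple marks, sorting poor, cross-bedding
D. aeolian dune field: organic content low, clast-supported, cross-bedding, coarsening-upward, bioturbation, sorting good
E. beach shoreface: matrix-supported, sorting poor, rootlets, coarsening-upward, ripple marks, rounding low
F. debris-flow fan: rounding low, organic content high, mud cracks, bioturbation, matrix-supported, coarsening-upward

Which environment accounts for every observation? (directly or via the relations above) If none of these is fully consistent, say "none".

Testing each hypothesis:
(A) evaporite basin — sorting poor match; mud cracks match; organic content low match; rounding low match; coarsening-upward match; rootlets match; cross-bedding miss; bioturbation match
(B) volcanic ash fall — sorting poor miss; mud cracks match; organic content low miss; rounding low match; coarsening-upward match; rootlets match; cross-bedding miss; bioturbation miss
(C) fluvial channel — sorting poor match; mud cracks match; organic content low miss; rounding low miss; coarsening-upward miss; rootlets miss; cross-bedding match; bioturbation miss
(D) aeolian dune field — fails on sorting poor, mud cracks, rounding low, rootlets (predicts sorting good, not sorting poor)
(E) beach shoreface — sorting poor match; mud cracks miss; organic content low miss; rounding low match; coarsening-upward match; rootlets match; cross-bedding miss; bioturbation miss
(F) debris-flow fan — sorting poor miss; mud cracks match; organic content low miss; rounding low match; coarsening-upward match; rootlets miss; cross-bedding miss; bioturbation match
Every candidate fails on at least one observation.

none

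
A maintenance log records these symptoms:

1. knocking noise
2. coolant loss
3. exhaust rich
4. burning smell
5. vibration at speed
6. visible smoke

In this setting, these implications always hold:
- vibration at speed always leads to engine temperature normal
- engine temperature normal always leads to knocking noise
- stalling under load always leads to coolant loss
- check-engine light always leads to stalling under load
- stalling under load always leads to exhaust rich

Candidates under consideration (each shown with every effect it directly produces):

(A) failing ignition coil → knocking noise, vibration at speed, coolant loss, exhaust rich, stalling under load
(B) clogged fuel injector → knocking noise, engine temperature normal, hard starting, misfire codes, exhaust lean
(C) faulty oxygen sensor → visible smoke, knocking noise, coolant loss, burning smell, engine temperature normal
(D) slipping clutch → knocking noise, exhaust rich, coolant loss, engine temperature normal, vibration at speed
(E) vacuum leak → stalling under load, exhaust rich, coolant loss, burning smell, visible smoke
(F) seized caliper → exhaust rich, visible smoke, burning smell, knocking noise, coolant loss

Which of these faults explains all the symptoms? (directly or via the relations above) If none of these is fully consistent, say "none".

none

For each candidate, compare predicted effects to what was observed:
(A) failing ignition coil — does not account for burning smell, visible smoke
(B) clogged fuel injector — knocking noise match; coolant loss miss; exhaust rich miss; burning smell miss; vibration at speed miss; visible smoke miss
(C) faulty oxygen sensor — knocking noise match; coolant loss match; exhaust rich miss; burning smell match; vibration at speed miss; visible smoke match
(D) slipping clutch — knocking noise match; coolant loss match; exhaust rich match; burning smell miss; vibration at speed match; visible smoke miss
(E) vacuum leak — knocking noise miss; coolant loss match; exhaust rich match; burning smell match; vibration at speed miss; visible smoke match
(F) seized caliper — does not account for vibration at speed
No candidate is consistent with all observations.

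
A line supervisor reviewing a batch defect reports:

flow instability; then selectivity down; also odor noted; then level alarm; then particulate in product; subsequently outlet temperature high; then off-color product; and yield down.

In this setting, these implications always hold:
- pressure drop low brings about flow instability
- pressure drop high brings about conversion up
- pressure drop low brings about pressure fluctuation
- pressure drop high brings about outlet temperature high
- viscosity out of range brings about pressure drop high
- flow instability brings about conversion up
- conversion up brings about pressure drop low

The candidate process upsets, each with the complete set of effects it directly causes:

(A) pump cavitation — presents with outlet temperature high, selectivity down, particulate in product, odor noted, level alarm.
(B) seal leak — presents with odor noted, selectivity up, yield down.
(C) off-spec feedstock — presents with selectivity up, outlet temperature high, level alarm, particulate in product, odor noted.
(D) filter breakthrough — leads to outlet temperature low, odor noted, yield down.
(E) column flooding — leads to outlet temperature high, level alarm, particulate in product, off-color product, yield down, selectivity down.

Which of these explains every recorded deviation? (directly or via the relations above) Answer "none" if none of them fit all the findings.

none

For each candidate, compare predicted effects to what was observed:
(A) pump cavitation — does not account for flow instability, off-color product, yield down
(B) seal leak — flow instability miss; selectivity down miss; odor noted match; level alarm miss; particulate in product miss; outlet temperature high miss; off-color product miss; yield down match
(C) off-spec feedstock — flow instability miss; selectivity down miss; odor noted match; level alarm match; particulate in product match; outlet temperature high match; off-color product miss; yield down miss
(D) filter breakthrough — flow instability miss; selectivity down miss; odor noted match; level alarm miss; particulate in product miss; outlet temperature high miss; off-color product miss; yield down match
(E) column flooding — flow instability miss; selectivity down match; odor noted miss; level alarm match; particulate in product match; outlet temperature high match; off-color product match; yield down match
Every candidate fails on at least one observation.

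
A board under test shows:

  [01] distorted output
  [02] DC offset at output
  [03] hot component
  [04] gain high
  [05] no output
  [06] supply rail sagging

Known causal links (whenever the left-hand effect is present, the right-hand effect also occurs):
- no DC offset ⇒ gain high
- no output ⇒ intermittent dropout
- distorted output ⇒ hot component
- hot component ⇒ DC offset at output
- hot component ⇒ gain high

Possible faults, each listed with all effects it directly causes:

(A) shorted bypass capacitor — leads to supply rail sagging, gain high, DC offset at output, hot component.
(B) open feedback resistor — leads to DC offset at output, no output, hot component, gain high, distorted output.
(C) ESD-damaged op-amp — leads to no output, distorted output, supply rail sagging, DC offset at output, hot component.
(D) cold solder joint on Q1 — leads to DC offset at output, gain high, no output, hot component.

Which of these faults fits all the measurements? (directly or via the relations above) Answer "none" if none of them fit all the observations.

C

Checking each candidate against the observations:
(A) shorted bypass capacitor — does not account for distorted output, no output
(B) open feedback resistor — distorted output ✓; DC offset at output ✓; hot component ✓; gain high ✓; no output ✓; supply rail sagging ✗
(C) ESD-damaged op-amp — accounts for every observation (gain high through hot component → gain high)
(D) cold solder joint on Q1 — distorted output ✗; DC offset at output ✓; hot component ✓; gain high ✓; no output ✓; supply rail sagging ✗
(C) is the only candidate with no mismatches.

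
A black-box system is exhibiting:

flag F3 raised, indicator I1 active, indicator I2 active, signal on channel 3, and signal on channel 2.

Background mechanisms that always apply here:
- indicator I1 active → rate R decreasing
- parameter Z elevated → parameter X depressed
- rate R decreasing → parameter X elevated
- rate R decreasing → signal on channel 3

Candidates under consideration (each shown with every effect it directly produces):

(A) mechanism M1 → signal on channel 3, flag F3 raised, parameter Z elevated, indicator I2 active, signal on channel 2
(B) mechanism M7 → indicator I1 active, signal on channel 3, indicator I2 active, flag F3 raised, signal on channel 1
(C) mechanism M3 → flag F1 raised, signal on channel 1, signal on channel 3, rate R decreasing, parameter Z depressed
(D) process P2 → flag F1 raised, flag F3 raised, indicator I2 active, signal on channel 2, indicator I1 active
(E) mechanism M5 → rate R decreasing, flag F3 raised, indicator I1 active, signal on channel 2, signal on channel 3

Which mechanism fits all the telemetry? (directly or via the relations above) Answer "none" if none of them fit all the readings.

D

Per-candidate check:
(A) mechanism M1 — flag F3 raised match; indicator I1 active miss; indicator I2 active match; signal on channel 3 match; signal on channel 2 match
(B) mechanism M7 — does not account for signal on channel 2
(C) mechanism M3 — flag F3 raised miss; indicator I1 active miss; indicator I2 active miss; signal on channel 3 match; signal on channel 2 miss
(D) process P2 — flag F3 raised match; indicator I1 active match; indicator I2 active match; signal on channel 3 match (via indicator I1 active → rate R decreasing → signal on channel 3); signal on channel 2 match
(E) mechanism M5 — does not account for indicator I2 active
Only (D) is consistent with every observation.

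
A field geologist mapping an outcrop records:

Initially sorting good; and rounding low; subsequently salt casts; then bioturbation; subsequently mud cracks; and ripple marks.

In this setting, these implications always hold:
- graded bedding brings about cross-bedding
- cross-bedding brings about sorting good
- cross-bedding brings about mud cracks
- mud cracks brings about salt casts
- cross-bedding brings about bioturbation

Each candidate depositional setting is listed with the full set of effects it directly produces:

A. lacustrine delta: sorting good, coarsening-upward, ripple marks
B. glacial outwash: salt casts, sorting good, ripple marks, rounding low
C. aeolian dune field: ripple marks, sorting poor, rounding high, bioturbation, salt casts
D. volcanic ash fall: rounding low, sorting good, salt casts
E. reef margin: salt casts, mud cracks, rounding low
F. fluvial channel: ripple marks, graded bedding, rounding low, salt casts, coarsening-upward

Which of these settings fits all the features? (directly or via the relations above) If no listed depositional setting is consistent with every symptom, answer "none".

F

Per-candidate check:
(A) lacustrine delta — sorting good ✓; rounding low ✗; salt casts ✗; bioturbation ✗; mud cracks ✗; ripple marks ✓
(B) glacial outwash — sorting good ✓; rounding low ✓; salt casts ✓; bioturbation ✗; mud cracks ✗; ripple marks ✓
(C) aeolian dune field — sorting good ✗; rounding low ✗; salt casts ✓; bioturbation ✓; mud cracks ✗; ripple marks ✓
(D) volcanic ash fall — sorting good ✓; rounding low ✓; salt casts ✓; bioturbation ✗; mud cracks ✗; ripple marks ✗
(E) reef margin — does not account for sorting good, bioturbation, ripple marks
(F) fluvial channel — sorting good ✓ (through graded bedding → cross-bedding → sorting good); rounding low ✓; salt casts ✓; bioturbation ✓ (through graded bedding → cross-bedding → bioturbation); mud cracks ✓ (through graded bedding → cross-bedding → mud cracks); ripple marks ✓
Only (F) is consistent with every observation.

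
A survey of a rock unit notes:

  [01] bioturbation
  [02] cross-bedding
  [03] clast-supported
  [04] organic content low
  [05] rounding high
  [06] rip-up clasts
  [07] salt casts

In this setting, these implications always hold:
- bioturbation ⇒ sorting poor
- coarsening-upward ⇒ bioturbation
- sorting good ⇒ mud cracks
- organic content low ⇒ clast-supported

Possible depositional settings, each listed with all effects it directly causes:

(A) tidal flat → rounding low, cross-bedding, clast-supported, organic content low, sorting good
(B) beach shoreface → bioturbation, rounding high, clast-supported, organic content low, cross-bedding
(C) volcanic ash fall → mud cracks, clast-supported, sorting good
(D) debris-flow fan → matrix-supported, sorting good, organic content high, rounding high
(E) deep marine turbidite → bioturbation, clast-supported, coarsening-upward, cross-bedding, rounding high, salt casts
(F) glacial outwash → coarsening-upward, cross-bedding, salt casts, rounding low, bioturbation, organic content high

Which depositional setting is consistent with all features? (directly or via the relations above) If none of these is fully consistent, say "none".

none

Per-candidate check:
(A) tidal flat — fails on bioturbation, rounding high, rip-up clasts, salt casts (predicts rounding low, not rounding high)
(B) beach shoreface — does not account for rip-up clasts, salt casts
(C) volcanic ash fall — does not account for bioturbation, cross-bedding, organic content low, rounding high, rip-up clasts, salt casts
(D) debris-flow fan — fails on bioturbation, cross-bedding, clast-supported, organic content low, rip-up clasts, salt casts (predicts matrix-supported, not clast-supported; predicts organic content high, not organic content low)
(E) deep marine turbidite — does not account for organic content low, rip-up clasts
(F) glacial outwash — bioturbation +; cross-bedding +; clast-supported -; organic content low -; rounding high -; rip-up clasts -; salt casts +
None of the listed candidates fits everything.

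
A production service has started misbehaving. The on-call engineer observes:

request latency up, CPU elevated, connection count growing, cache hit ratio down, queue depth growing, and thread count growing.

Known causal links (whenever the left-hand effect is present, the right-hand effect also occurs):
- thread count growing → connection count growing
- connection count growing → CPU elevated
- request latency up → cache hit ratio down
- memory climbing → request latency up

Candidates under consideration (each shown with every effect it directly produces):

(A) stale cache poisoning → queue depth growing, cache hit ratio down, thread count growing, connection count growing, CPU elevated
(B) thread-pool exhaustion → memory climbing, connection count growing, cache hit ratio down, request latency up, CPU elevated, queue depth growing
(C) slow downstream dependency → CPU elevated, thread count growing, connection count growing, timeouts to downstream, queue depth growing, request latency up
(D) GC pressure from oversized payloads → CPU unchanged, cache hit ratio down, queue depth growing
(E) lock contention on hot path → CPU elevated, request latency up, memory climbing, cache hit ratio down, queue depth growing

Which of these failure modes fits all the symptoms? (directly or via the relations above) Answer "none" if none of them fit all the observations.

Testing each hypothesis:
(A) stale cache poisoning — does not account for request latency up
(B) thread-pool exhaustion — request latency up yes; CPU elevated yes; connection count growing yes; cache hit ratio down yes; queue depth growing yes; thread count growing NO
(C) slow downstream dependency — request latency up yes; CPU elevated yes; connection count growing yes; cache hit ratio down yes (via request latency up → cache hit ratio down); queue depth growing yes; thread count growing yes
(D) GC pressure from oversized payloads — fails on request latency up, CPU elevated, connection count growing, thread count growing (predicts CPU unchanged, not CPU elevated)
(E) lock contention on hot path — request latency up yes; CPU elevated yes; connection count growing NO; cache hit ratio down yes; queue depth growing yes; thread count growing NO
Only (C) is consistent with every observation.

C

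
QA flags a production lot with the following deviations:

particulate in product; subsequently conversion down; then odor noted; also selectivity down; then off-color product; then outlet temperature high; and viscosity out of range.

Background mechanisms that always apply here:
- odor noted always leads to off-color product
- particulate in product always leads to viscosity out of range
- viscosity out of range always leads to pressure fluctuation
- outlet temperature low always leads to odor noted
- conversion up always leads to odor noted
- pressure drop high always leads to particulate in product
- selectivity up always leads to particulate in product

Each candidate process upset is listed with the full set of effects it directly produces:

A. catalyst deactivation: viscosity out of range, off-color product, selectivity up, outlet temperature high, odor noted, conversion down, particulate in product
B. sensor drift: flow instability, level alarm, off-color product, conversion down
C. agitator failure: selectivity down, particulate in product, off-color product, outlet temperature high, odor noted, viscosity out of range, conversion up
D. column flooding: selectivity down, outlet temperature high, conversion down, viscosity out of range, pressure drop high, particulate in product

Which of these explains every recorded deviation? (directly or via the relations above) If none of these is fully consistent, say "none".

none

Testing each hypothesis:
(A) catalyst deactivation — particulate in product +; conversion down +; odor noted +; selectivity down -; off-color product +; outlet temperature high +; viscosity out of range +
(B) sensor drift — does not account for particulate in product, odor noted, selectivity down, outlet temperature high, viscosity out of range
(C) agitator failure — particulate in product +; conversion down -; odor noted +; selectivity down +; off-color product +; outlet temperature high +; viscosity out of range +
(D) column flooding — particulate in product +; conversion down +; odor noted -; selectivity down +; off-color product -; outlet temperature high +; viscosity out of range +
No candidate is consistent with all observations.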